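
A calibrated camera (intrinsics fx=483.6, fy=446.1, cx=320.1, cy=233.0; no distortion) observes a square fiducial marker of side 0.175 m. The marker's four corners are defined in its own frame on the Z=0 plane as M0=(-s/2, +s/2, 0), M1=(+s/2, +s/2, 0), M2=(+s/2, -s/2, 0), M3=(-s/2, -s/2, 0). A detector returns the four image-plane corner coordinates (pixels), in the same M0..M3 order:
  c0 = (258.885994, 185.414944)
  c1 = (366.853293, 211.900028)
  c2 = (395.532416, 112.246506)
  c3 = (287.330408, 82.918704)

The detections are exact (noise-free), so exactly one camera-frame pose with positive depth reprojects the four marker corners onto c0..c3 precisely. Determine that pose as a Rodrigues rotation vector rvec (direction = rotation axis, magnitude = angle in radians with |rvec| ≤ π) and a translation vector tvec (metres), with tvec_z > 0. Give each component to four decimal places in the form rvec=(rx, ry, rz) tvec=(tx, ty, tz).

Intrinsics K: fx=483.6, fy=446.1, cx=320.1, cy=233.0
Marker side s = 0.175 m; corners in marker frame (Z=0):
  M0 = (-0.0875, +0.0875, 0)
  M1 = (+0.0875, +0.0875, 0)
  M2 = (+0.0875, -0.0875, 0)
  M3 = (-0.0875, -0.0875, 0)
Detected image corners:
  c0 = (258.885994, 185.414944) px
  c1 = (366.853293, 211.900028) px
  c2 = (395.532416, 112.246506) px
  c3 = (287.330408, 82.918704) px
Planar DLT: solve 8×8 A·h = b for H (H[2,2]=1):
  H  [+665.58132 -146.48618 +327.77981]
  H  [+181.14229 +585.04236 +148.52519]
  H  [+0.14659 +0.05115 +1.00000]
B = K⁻¹H; ‖b₁‖=1.329134, ‖b₂‖=1.329134; λ = 2/(‖b₁‖+‖b₂‖) = 0.752370, sign → tz>0 ⇒ λ=+0.752370
r₁ = λ·B[:,0] = (+0.96249,+0.24790,+0.11029); r₂ = λ·B[:,1] = (-0.25337,+0.96660,+0.03848)
r₃ = r₁×r₂ = (-0.09707,-0.06498,+0.99315); SVD([r₁ r₂ r₃]) → R = UVᵀ:
  R  [+0.96249 -0.25337 -0.09707]
  R  [+0.24790 +0.96660 -0.06498]
  R  [+0.11029 +0.03848 +0.99315]
t = (+0.01195, -0.14247, +0.75237) m
tr R = 2.922245; θ = arccos((tr R − 1)/2) = 0.279757 rad = 16.029°
axis k = ((R−Rᵀ)₃₂, (R−Rᵀ)₁₃, (R−Rᵀ)₂₁) / (2 sinθ) = (+0.187350, -0.375487, +0.907695)
rvec = θ·k = (+0.052412, -0.105045, +0.253934)

rvec=(0.0524, -0.1050, 0.2539) tvec=(0.0119, -0.1425, 0.7524)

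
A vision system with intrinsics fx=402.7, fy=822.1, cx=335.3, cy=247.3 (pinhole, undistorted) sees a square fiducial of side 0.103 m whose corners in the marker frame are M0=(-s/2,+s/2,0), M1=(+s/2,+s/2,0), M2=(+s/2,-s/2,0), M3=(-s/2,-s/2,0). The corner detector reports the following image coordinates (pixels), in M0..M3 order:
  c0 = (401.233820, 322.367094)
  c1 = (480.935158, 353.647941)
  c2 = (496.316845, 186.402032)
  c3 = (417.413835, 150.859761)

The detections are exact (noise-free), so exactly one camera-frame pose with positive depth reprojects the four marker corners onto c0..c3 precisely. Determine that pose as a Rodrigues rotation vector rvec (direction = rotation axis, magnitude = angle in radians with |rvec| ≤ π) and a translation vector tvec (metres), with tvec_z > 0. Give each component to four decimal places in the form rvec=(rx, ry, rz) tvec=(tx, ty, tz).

rvec=(-0.0110, -0.1266, 0.1956) tvec=(0.1391, 0.0036, 0.4905)

Intrinsics K: fx=402.7, fy=822.1, cx=335.3, cy=247.3
Marker side s = 0.103 m; corners in marker frame (Z=0):
  M0 = (-0.0515, +0.0515, 0)
  M1 = (+0.0515, +0.0515, 0)
  M2 = (+0.0515, -0.0515, 0)
  M3 = (-0.0515, -0.0515, 0)
Detected image corners:
  c0 = (401.233820, 322.367094) px
  c1 = (480.935158, 353.647941) px
  c2 = (496.316845, 186.402032) px
  c3 = (417.413835, 150.859761) px
Planar DLT: solve 8×8 A·h = b for H (H[2,2]=1):
  H  [+883.77093 -174.38599 +449.51197]
  H  [+388.67410 +1632.18785 +253.33120]
  H  [+0.25359 -0.04727 +1.00000]
B = K⁻¹H; ‖b₁‖=2.038542, ‖b₂‖=2.038542; λ = 2/(‖b₁‖+‖b₂‖) = 0.490547, sign → tz>0 ⇒ λ=+0.490547
r₁ = λ·B[:,0] = (+0.97298,+0.19450,+0.12440); r₂ = λ·B[:,1] = (-0.19312,+0.98090,-0.02319)
r₃ = r₁×r₂ = (-0.12653,-0.00146,+0.99196); SVD([r₁ r₂ r₃]) → R = UVᵀ:
  R  [+0.97298 -0.19312 -0.12653]
  R  [+0.19450 +0.98090 -0.00146]
  R  [+0.12440 -0.02319 +0.99196]
t = (+0.13913, +0.00360, +0.49055) m
tr R = 2.945845; θ = arccos((tr R − 1)/2) = 0.233241 rad = 13.364°
axis k = ((R−Rᵀ)₃₂, (R−Rᵀ)₁₃, (R−Rᵀ)₂₁) / (2 sinθ) = (-0.047006, -0.542832, +0.838525)
rvec = θ·k = (-0.010964, -0.126611, +0.195578)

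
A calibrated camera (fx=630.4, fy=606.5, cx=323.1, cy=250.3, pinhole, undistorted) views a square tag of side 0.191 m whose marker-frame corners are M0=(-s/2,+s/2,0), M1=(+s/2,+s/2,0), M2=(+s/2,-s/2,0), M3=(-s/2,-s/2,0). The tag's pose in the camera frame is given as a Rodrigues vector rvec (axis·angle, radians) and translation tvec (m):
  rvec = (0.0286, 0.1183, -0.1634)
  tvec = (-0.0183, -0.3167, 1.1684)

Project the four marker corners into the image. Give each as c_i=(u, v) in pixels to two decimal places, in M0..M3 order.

Intrinsics K: fx=630.4, fy=606.5, cx=323.1, cy=250.3
Marker side s = 0.191 m; corners in marker frame (Z=0):
  M0 = (-0.0955, +0.0955, 0)
  M1 = (+0.0955, +0.0955, 0)
  M2 = (+0.0955, -0.0955, 0)
  M3 = (-0.0955, -0.0955, 0)
rvec = (0.0286, 0.1183, -0.1634), |rvec| = θ = 0.20375 rad = 11.674°
Rodrigues: sinθ=0.20234, 1−cosθ=0.02068; R = I + sinθ·[k]× + (1−cosθ)·[k]×²:
    [+0.97972 +0.16396 +0.11515]
    [-0.16059 +0.98629 -0.03803]
    [-0.11981 +0.01877 +0.99262]
t = (-0.0183, -0.3167, 1.1684) m
M0: Pc = R·M0+t = (-0.09621, -0.20717, +1.18163); u = 630.4·(-0.09621)/1.18163 + 323.1 = 271.7745, v = 606.5·(-0.20717)/1.18163 + 250.3 = 143.9637
M1: Pc = R·M1+t = (+0.09092, -0.23785, +1.15875); u = 630.4·(+0.09092)/1.15875 + 323.1 = 372.5644, v = 606.5·(-0.23785)/1.15875 + 250.3 = 125.8097
M2: Pc = R·M2+t = (+0.05961, -0.42623, +1.15517); u = 630.4·(+0.05961)/1.15517 + 323.1 = 355.6281, v = 606.5·(-0.42623)/1.15517 + 250.3 = 26.5170
M3: Pc = R·M3+t = (-0.12752, -0.39555, +1.17805); u = 630.4·(-0.12752)/1.17805 + 323.1 = 254.8605, v = 606.5·(-0.39555)/1.17805 + 250.3 = 46.6550

c0=(271.77, 143.96) c1=(372.56, 125.81) c2=(355.63, 26.52) c3=(254.86, 46.65)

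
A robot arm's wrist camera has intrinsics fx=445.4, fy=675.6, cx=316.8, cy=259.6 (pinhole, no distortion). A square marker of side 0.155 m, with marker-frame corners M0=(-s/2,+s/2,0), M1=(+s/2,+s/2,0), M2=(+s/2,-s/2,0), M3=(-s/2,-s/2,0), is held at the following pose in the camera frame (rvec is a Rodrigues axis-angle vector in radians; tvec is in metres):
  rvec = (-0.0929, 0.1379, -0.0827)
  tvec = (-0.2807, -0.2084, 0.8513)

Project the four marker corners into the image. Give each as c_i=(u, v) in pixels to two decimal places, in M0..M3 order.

c0=(133.58, 161.01) c1=(210.81, 147.43) c2=(206.53, 26.99) c3=(130.76, 43.19)

Intrinsics K: fx=445.4, fy=675.6, cx=316.8, cy=259.6
Marker side s = 0.155 m; corners in marker frame (Z=0):
  M0 = (-0.0775, +0.0775, 0)
  M1 = (+0.0775, +0.0775, 0)
  M2 = (+0.0775, -0.0775, 0)
  M3 = (-0.0775, -0.0775, 0)
rvec = (-0.0929, 0.1379, -0.0827), |rvec| = θ = 0.18570 rad = 10.640°
Rodrigues: sinθ=0.18464, 1−cosθ=0.01719; R = I + sinθ·[k]× + (1−cosθ)·[k]×²:
    [+0.98711 +0.07584 +0.14094]
    [-0.08861 +0.99229 +0.08668]
    [-0.13328 -0.09805 +0.98622]
t = (-0.2807, -0.2084, 0.8513) m
M0: Pc = R·M0+t = (-0.35132, -0.12463, +0.85403); u = 445.4·(-0.35132)/0.85403 + 316.8 = 133.5752, v = 675.6·(-0.12463)/0.85403 + 259.6 = 161.0084
M1: Pc = R·M1+t = (-0.19832, -0.13837, +0.83337); u = 445.4·(-0.19832)/0.83337 + 316.8 = 210.8060, v = 675.6·(-0.13837)/0.83337 + 259.6 = 147.4297
M2: Pc = R·M2+t = (-0.21008, -0.29217, +0.84857); u = 445.4·(-0.21008)/0.84857 + 316.8 = 206.5344, v = 675.6·(-0.29217)/0.84857 + 259.6 = 26.9853
M3: Pc = R·M3+t = (-0.36308, -0.27843, +0.86923); u = 445.4·(-0.36308)/0.86923 + 316.8 = 130.7555, v = 675.6·(-0.27843)/0.86923 + 259.6 = 43.1890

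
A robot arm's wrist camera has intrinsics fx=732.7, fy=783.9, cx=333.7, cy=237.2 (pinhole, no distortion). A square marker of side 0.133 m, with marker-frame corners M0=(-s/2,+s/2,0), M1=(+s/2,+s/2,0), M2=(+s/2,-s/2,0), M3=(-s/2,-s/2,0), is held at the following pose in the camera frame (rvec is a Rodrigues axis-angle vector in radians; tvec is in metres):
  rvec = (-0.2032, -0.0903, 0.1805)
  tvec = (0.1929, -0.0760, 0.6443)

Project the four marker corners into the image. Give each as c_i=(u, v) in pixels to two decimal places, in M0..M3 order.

c0=(470.13, 206.65) c1=(618.43, 237.82) c2=(631.35, 86.29) c3=(489.53, 54.25)

Intrinsics K: fx=732.7, fy=783.9, cx=333.7, cy=237.2
Marker side s = 0.133 m; corners in marker frame (Z=0):
  M0 = (-0.0665, +0.0665, 0)
  M1 = (+0.0665, +0.0665, 0)
  M2 = (+0.0665, -0.0665, 0)
  M3 = (-0.0665, -0.0665, 0)
rvec = (-0.2032, -0.0903, 0.1805), |rvec| = θ = 0.28640 rad = 16.409°
Rodrigues: sinθ=0.28250, 1−cosθ=0.04073; R = I + sinθ·[k]× + (1−cosθ)·[k]×²:
    [+0.97977 -0.16893 -0.10728]
    [+0.18715 +0.96332 +0.19234]
    [+0.07086 -0.20853 +0.97545]
t = (0.1929, -0.0760, 0.6443) m
M0: Pc = R·M0+t = (+0.11651, -0.02439, +0.62572); u = 732.7·(+0.11651)/0.62572 + 333.7 = 470.1312, v = 783.9·(-0.02439)/0.62572 + 237.2 = 206.6503
M1: Pc = R·M1+t = (+0.24682, +0.00051, +0.63514); u = 732.7·(+0.24682)/0.63514 + 333.7 = 618.4314, v = 783.9·(+0.00051)/0.63514 + 237.2 = 237.8249
M2: Pc = R·M2+t = (+0.26929, -0.12761, +0.66288); u = 732.7·(+0.26929)/0.66288 + 333.7 = 631.3528, v = 783.9·(-0.12761)/0.66288 + 237.2 = 86.2868
M3: Pc = R·M3+t = (+0.13898, -0.15251, +0.65346); u = 732.7·(+0.13898)/0.65346 + 333.7 = 489.5331, v = 783.9·(-0.15251)/0.65346 + 237.2 = 54.2499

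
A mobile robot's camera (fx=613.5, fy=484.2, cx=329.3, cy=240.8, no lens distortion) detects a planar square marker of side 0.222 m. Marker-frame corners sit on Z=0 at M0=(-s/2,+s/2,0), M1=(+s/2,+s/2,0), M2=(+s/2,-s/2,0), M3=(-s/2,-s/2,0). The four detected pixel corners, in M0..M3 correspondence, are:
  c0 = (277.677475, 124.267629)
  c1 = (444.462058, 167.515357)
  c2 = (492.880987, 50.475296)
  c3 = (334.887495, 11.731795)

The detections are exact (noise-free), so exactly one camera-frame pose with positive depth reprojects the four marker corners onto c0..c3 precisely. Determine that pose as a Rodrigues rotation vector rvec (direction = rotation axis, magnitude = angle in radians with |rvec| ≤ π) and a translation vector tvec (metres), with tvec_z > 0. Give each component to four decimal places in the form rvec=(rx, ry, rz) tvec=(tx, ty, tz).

rvec=(-0.2260, 0.0274, 0.3360) tvec=(0.0757, -0.2540, 0.7974)

Intrinsics K: fx=613.5, fy=484.2, cx=329.3, cy=240.8
Marker side s = 0.222 m; corners in marker frame (Z=0):
  M0 = (-0.1110, +0.1110, 0)
  M1 = (+0.1110, +0.1110, 0)
  M2 = (+0.1110, -0.1110, 0)
  M3 = (-0.1110, -0.1110, 0)
Detected image corners:
  c0 = (277.677475, 124.267629) px
  c1 = (444.462058, 167.515357) px
  c2 = (492.880987, 50.475296) px
  c3 = (334.887495, 11.731795) px
Planar DLT: solve 8×8 A·h = b for H (H[2,2]=1):
  H  [+699.76179 -342.69167 +387.54437]
  H  [+177.25169 +493.07957 +86.59476]
  H  [-0.08033 -0.26998 +1.00000]
B = K⁻¹H; ‖b₁‖=1.253998, ‖b₂‖=1.253998; λ = 2/(‖b₁‖+‖b₂‖) = 0.797449, sign → tz>0 ⇒ λ=+0.797449
r₁ = λ·B[:,0] = (+0.94396,+0.32378,-0.06406); r₂ = λ·B[:,1] = (-0.32988,+0.91914,-0.21530)
r₃ = r₁×r₂ = (-0.01083,+0.22436,+0.97445); SVD([r₁ r₂ r₃]) → R = UVᵀ:
  R  [+0.94396 -0.32988 -0.01083]
  R  [+0.32378 +0.91914 +0.22436]
  R  [-0.06406 -0.21530 +0.97445]
t = (+0.07571, -0.25397, +0.79745) m
tr R = 2.837550; θ = arccos((tr R − 1)/2) = 0.405831 rad = 23.252°
axis k = ((R−Rᵀ)₃₂, (R−Rᵀ)₁₃, (R−Rᵀ)₂₁) / (2 sinθ) = (-0.556842, +0.067421, +0.827878)
rvec = θ·k = (-0.225983, +0.027361, +0.335978)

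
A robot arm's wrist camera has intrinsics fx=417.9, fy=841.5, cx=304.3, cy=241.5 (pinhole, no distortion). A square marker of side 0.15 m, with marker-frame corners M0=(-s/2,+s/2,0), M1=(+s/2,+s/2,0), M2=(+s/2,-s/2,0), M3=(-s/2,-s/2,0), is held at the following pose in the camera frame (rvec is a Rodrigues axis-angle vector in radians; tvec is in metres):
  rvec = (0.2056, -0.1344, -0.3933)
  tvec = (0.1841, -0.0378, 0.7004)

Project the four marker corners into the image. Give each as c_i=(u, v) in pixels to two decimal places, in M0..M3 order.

c0=(388.35, 311.87) c1=(466.03, 242.05) c2=(440.69, 76.92) c3=(358.65, 146.92)

Intrinsics K: fx=417.9, fy=841.5, cx=304.3, cy=241.5
Marker side s = 0.15 m; corners in marker frame (Z=0):
  M0 = (-0.0750, +0.0750, 0)
  M1 = (+0.0750, +0.0750, 0)
  M2 = (+0.0750, -0.0750, 0)
  M3 = (-0.0750, -0.0750, 0)
rvec = (0.2056, -0.1344, -0.3933), |rvec| = θ = 0.46370 rad = 26.568°
Rodrigues: sinθ=0.44726, 1−cosθ=0.10560; R = I + sinθ·[k]× + (1−cosθ)·[k]×²:
    [+0.91516 +0.36579 -0.16935]
    [-0.39293 +0.90327 -0.17235]
    [+0.08992 +0.22427 +0.97037]
t = (0.1841, -0.0378, 0.7004) m
M0: Pc = R·M0+t = (+0.14290, +0.05942, +0.71048); u = 417.9·(+0.14290)/0.71048 + 304.3 = 388.3515, v = 841.5·(+0.05942)/0.71048 + 241.5 = 311.8722
M1: Pc = R·M1+t = (+0.28017, +0.00048, +0.72396); u = 417.9·(+0.28017)/0.72396 + 304.3 = 466.0255, v = 841.5·(+0.00048)/0.72396 + 241.5 = 242.0533
M2: Pc = R·M2+t = (+0.22530, -0.13502, +0.69032); u = 417.9·(+0.22530)/0.69032 + 304.3 = 440.6914, v = 841.5·(-0.13502)/0.69032 + 241.5 = 76.9176
M3: Pc = R·M3+t = (+0.08803, -0.07608, +0.67684); u = 417.9·(+0.08803)/0.67684 + 304.3 = 358.6519, v = 841.5·(-0.07608)/0.67684 + 241.5 = 146.9157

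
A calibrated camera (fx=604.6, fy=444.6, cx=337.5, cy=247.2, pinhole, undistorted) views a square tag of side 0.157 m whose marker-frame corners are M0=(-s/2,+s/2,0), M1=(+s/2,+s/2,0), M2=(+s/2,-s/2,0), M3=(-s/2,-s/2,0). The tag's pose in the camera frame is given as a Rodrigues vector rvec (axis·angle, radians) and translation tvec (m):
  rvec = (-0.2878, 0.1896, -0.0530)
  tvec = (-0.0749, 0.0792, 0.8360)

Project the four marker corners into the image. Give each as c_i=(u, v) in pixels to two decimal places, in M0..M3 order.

c0=(227.95, 333.47) c1=(340.56, 329.60) c2=(337.60, 246.06) c3=(230.89, 252.41)

Intrinsics K: fx=604.6, fy=444.6, cx=337.5, cy=247.2
Marker side s = 0.157 m; corners in marker frame (Z=0):
  M0 = (-0.0785, +0.0785, 0)
  M1 = (+0.0785, +0.0785, 0)
  M2 = (+0.0785, -0.0785, 0)
  M3 = (-0.0785, -0.0785, 0)
rvec = (-0.2878, 0.1896, -0.0530), |rvec| = θ = 0.34869 rad = 19.979°
Rodrigues: sinθ=0.34167, 1−cosθ=0.06018; R = I + sinθ·[k]× + (1−cosθ)·[k]×²:
    [+0.98082 +0.02492 +0.19333]
    [-0.07894 +0.95761 +0.27703]
    [-0.17823 -0.28698 +0.94121]
t = (-0.0749, 0.0792, 0.8360) m
M0: Pc = R·M0+t = (-0.14994, +0.16057, +0.82746); u = 604.6·(-0.14994)/0.82746 + 337.5 = 227.9456, v = 444.6·(+0.16057)/0.82746 + 247.2 = 333.4747
M1: Pc = R·M1+t = (+0.00405, +0.14818, +0.79948); u = 604.6·(+0.00405)/0.79948 + 337.5 = 340.5633, v = 444.6·(+0.14818)/0.79948 + 247.2 = 329.6021
M2: Pc = R·M2+t = (+0.00014, -0.00217, +0.84454); u = 604.6·(+0.00014)/0.84454 + 337.5 = 337.5985, v = 444.6·(-0.00217)/0.84454 + 247.2 = 246.0579
M3: Pc = R·M3+t = (-0.15385, +0.01022, +0.87252); u = 604.6·(-0.15385)/0.87252 + 337.5 = 230.8913, v = 444.6·(+0.01022)/0.87252 + 247.2 = 252.4098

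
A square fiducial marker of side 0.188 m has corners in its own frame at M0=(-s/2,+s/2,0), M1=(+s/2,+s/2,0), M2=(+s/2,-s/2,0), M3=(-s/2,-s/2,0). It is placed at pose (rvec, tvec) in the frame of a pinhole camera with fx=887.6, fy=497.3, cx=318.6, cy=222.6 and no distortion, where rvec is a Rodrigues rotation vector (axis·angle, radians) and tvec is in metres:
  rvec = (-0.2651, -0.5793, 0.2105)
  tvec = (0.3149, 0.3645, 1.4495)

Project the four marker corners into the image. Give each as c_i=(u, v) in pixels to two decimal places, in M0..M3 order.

Intrinsics K: fx=887.6, fy=497.3, cx=318.6, cy=222.6
Marker side s = 0.188 m; corners in marker frame (Z=0):
  M0 = (-0.0940, +0.0940, 0)
  M1 = (+0.0940, +0.0940, 0)
  M2 = (+0.0940, -0.0940, 0)
  M3 = (-0.0940, -0.0940, 0)
rvec = (-0.2651, -0.5793, 0.2105), |rvec| = θ = 0.67095 rad = 38.443°
Rodrigues: sinθ=0.62173, 1−cosθ=0.21677; R = I + sinθ·[k]× + (1−cosθ)·[k]×²:
    [+0.81707 -0.12111 -0.56367]
    [+0.26901 +0.94482 +0.18693]
    [+0.50993 -0.30437 +0.80457]
t = (0.3149, 0.3645, 1.4495) m
M0: Pc = R·M0+t = (+0.22671, +0.42803, +1.37296); u = 887.6·(+0.22671)/1.37296 + 318.6 = 465.1661, v = 497.3·(+0.42803)/1.37296 + 222.6 = 377.6361
M1: Pc = R·M1+t = (+0.38032, +0.47860, +1.46882); u = 887.6·(+0.38032)/1.46882 + 318.6 = 548.4251, v = 497.3·(+0.47860)/1.46882 + 222.6 = 384.6398
M2: Pc = R·M2+t = (+0.40309, +0.30097, +1.52604); u = 887.6·(+0.40309)/1.52604 + 318.6 = 553.0504, v = 497.3·(+0.30097)/1.52604 + 222.6 = 320.6797
M3: Pc = R·M3+t = (+0.24948, +0.25040, +1.43018); u = 887.6·(+0.24948)/1.43018 + 318.6 = 473.4327, v = 497.3·(+0.25040)/1.43018 + 222.6 = 309.6689

c0=(465.17, 377.64) c1=(548.43, 384.64) c2=(553.05, 320.68) c3=(473.43, 309.67)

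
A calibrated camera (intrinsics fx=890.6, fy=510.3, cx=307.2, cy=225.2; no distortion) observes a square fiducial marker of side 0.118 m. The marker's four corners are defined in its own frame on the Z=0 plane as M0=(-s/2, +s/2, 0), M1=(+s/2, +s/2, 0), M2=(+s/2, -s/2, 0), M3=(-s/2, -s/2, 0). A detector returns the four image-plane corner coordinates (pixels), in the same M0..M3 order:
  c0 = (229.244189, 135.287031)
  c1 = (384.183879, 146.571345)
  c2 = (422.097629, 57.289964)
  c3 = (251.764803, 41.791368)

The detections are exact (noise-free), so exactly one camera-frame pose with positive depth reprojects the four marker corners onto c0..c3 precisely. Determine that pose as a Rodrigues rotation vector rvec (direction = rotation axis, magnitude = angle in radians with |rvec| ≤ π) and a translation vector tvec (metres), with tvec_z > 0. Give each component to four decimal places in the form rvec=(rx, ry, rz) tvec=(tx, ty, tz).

Intrinsics K: fx=890.6, fy=510.3, cx=307.2, cy=225.2
Marker side s = 0.118 m; corners in marker frame (Z=0):
  M0 = (-0.0590, +0.0590, 0)
  M1 = (+0.0590, +0.0590, 0)
  M2 = (+0.0590, -0.0590, 0)
  M3 = (-0.0590, -0.0590, 0)
Detected image corners:
  c0 = (229.244189, 135.287031) px
  c1 = (384.183879, 146.571345) px
  c2 = (422.097629, 57.289964) px
  c3 = (251.764803, 41.791368) px
Planar DLT: solve 8×8 A·h = b for H (H[2,2]=1):
  H  [+1460.60750 +16.93812 +322.33987]
  H  [+137.92409 +855.29355 +97.63569]
  H  [+0.26602 +0.85152 +1.00000]
B = K⁻¹H; ‖b₁‖=1.578376, ‖b₂‖=1.578376; λ = 2/(‖b₁‖+‖b₂‖) = 0.633563, sign → tz>0 ⇒ λ=+0.633563
r₁ = λ·B[:,0] = (+0.98092,+0.09686,+0.16854); r₂ = λ·B[:,1] = (-0.17404,+0.82381,+0.53949)
r₃ = r₁×r₂ = (-0.08659,-0.55854,+0.82495); SVD([r₁ r₂ r₃]) → R = UVᵀ:
  R  [+0.98092 -0.17404 -0.08659]
  R  [+0.09686 +0.82381 -0.55854]
  R  [+0.16854 +0.53949 +0.82495]
t = (+0.01077, -0.15838, +0.63356) m
tr R = 2.629679; θ = arccos((tr R − 1)/2) = 0.618344 rad = 35.429°
axis k = ((R−Rᵀ)₃₂, (R−Rᵀ)₁₃, (R−Rᵀ)₂₁) / (2 sinθ) = (+0.947088, -0.220057, +0.233663)
rvec = θ·k = (+0.585627, -0.136071, +0.144484)

rvec=(0.5856, -0.1361, 0.1445) tvec=(0.0108, -0.1584, 0.6336)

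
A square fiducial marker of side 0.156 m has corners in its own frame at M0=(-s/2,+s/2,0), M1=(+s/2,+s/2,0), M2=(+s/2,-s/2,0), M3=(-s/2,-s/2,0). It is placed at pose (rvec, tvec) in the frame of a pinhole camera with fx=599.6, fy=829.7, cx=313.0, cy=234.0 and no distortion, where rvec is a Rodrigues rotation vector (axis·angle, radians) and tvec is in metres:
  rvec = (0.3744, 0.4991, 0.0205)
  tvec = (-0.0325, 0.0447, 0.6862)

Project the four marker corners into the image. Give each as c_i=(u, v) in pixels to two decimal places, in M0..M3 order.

c0=(236.64, 354.39) c1=(349.84, 388.18) c2=(342.41, 208.08) c3=(220.95, 190.35)

Intrinsics K: fx=599.6, fy=829.7, cx=313.0, cy=234.0
Marker side s = 0.156 m; corners in marker frame (Z=0):
  M0 = (-0.0780, +0.0780, 0)
  M1 = (+0.0780, +0.0780, 0)
  M2 = (+0.0780, -0.0780, 0)
  M3 = (-0.0780, -0.0780, 0)
rvec = (0.3744, 0.4991, 0.0205), |rvec| = θ = 0.62426 rad = 35.767°
Rodrigues: sinθ=0.58449, 1−cosθ=0.18860; R = I + sinθ·[k]× + (1−cosθ)·[k]×²:
    [+0.87924 +0.07124 +0.47102]
    [+0.10963 +0.93196 -0.34560]
    [-0.46359 +0.35550 +0.81160]
t = (-0.0325, 0.0447, 0.6862) m
M0: Pc = R·M0+t = (-0.09552, +0.10884, +0.75009); u = 599.6·(-0.09552)/0.75009 + 313.0 = 236.6411, v = 829.7·(+0.10884)/0.75009 + 234.0 = 354.3931
M1: Pc = R·M1+t = (+0.04164, +0.12594, +0.67777); u = 599.6·(+0.04164)/0.67777 + 313.0 = 349.8354, v = 829.7·(+0.12594)/0.67777 + 234.0 = 388.1757
M2: Pc = R·M2+t = (+0.03052, -0.01944, +0.62231); u = 599.6·(+0.03052)/0.62231 + 313.0 = 342.4098, v = 829.7·(-0.01944)/0.62231 + 234.0 = 208.0797
M3: Pc = R·M3+t = (-0.10664, -0.03654, +0.69463); u = 599.6·(-0.10664)/0.69463 + 313.0 = 220.9513, v = 829.7·(-0.03654)/0.69463 + 234.0 = 190.3504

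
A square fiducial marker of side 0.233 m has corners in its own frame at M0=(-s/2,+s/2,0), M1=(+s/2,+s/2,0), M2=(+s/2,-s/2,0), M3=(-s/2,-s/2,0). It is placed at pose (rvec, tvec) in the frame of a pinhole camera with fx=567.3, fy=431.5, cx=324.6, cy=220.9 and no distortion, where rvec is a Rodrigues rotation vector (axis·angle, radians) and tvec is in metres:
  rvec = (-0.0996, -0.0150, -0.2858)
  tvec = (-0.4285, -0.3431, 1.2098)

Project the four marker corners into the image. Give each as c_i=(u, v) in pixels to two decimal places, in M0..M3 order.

c0=(83.78, 148.99) c1=(190.63, 125.91) c2=(162.61, 49.26) c3=(57.57, 71.49)

Intrinsics K: fx=567.3, fy=431.5, cx=324.6, cy=220.9
Marker side s = 0.233 m; corners in marker frame (Z=0):
  M0 = (-0.1165, +0.1165, 0)
  M1 = (+0.1165, +0.1165, 0)
  M2 = (+0.1165, -0.1165, 0)
  M3 = (-0.1165, -0.1165, 0)
rvec = (-0.0996, -0.0150, -0.2858), |rvec| = θ = 0.30303 rad = 17.362°
Rodrigues: sinθ=0.29841, 1−cosθ=0.04556; R = I + sinθ·[k]× + (1−cosθ)·[k]×²:
    [+0.95936 +0.28219 -0.00065]
    [-0.28070 +0.95455 +0.10021]
    [+0.02890 -0.09596 +0.99497]
t = (-0.4285, -0.3431, 1.2098) m
M0: Pc = R·M0+t = (-0.50739, -0.19919, +1.19525); u = 567.3·(-0.50739)/1.19525 + 324.6 = 83.7789, v = 431.5·(-0.19919)/1.19525 + 220.9 = 148.9892
M1: Pc = R·M1+t = (-0.28386, -0.26460, +1.20199); u = 567.3·(-0.28386)/1.20199 + 324.6 = 190.6272, v = 431.5·(-0.26460)/1.20199 + 220.9 = 125.9126
M2: Pc = R·M2+t = (-0.34961, -0.48701, +1.22435); u = 567.3·(-0.34961)/1.22435 + 324.6 = 162.6085, v = 431.5·(-0.48701)/1.22435 + 220.9 = 49.2625
M3: Pc = R·M3+t = (-0.57314, -0.42160, +1.21761); u = 567.3·(-0.57314)/1.21761 + 324.6 = 57.5672, v = 431.5·(-0.42160)/1.21761 + 220.9 = 71.4915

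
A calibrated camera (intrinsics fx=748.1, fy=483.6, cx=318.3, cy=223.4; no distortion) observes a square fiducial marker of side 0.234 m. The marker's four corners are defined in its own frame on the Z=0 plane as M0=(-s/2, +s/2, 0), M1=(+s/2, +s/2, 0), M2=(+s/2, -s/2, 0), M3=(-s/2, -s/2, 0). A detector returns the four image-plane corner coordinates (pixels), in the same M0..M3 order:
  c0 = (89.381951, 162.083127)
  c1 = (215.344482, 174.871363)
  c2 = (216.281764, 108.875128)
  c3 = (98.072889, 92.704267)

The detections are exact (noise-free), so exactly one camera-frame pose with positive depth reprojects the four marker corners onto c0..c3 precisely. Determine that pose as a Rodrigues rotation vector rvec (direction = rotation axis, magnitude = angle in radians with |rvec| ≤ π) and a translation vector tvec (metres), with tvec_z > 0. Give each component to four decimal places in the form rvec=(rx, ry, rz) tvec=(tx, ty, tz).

Intrinsics K: fx=748.1, fy=483.6, cx=318.3, cy=223.4
Marker side s = 0.234 m; corners in marker frame (Z=0):
  M0 = (-0.1170, +0.1170, 0)
  M1 = (+0.1170, +0.1170, 0)
  M2 = (+0.1170, -0.1170, 0)
  M3 = (-0.1170, -0.1170, 0)
Detected image corners:
  c0 = (89.381951, 162.083127) px
  c1 = (215.344482, 174.871363) px
  c2 = (216.281764, 108.875128) px
  c3 = (98.072889, 92.704267) px
Planar DLT: solve 8×8 A·h = b for H (H[2,2]=1):
  H  [+562.91592 -60.41337 +156.76743]
  H  [+98.36273 +253.92433 +133.82898]
  H  [+0.26935 -0.26079 +1.00000]
B = K⁻¹H; ‖b₁‖=0.696885, ‖b₂‖=0.696885; λ = 2/(‖b₁‖+‖b₂‖) = 1.434957, sign → tz>0 ⇒ λ=+1.434957
r₁ = λ·B[:,0] = (+0.91530,+0.11332,+0.38651); r₂ = λ·B[:,1] = (+0.04334,+0.92633,-0.37422)
r₃ = r₁×r₂ = (-0.40044,+0.35928,+0.84295); SVD([r₁ r₂ r₃]) → R = UVᵀ:
  R  [+0.91530 +0.04334 -0.40044]
  R  [+0.11332 +0.92633 +0.35928]
  R  [+0.38651 -0.37422 +0.84295]
t = (-0.30984, -0.26578, +1.43496) m
tr R = 2.684578; θ = arccos((tr R − 1)/2) = 0.569281 rad = 32.617°
axis k = ((R−Rᵀ)₃₂, (R−Rᵀ)₁₃, (R−Rᵀ)₂₁) / (2 sinθ) = (-0.680390, -0.729970, +0.064909)
rvec = θ·k = (-0.387333, -0.415558, +0.036952)

rvec=(-0.3873, -0.4156, 0.0370) tvec=(-0.3098, -0.2658, 1.4350)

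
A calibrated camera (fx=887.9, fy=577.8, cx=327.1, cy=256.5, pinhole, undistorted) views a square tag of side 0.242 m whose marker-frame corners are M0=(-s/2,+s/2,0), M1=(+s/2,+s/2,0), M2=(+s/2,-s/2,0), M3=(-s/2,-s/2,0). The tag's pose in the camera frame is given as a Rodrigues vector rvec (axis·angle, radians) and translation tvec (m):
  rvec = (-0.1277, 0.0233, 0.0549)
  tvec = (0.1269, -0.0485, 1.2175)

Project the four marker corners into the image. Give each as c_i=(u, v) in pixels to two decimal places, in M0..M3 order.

c0=(326.59, 287.61) c1=(505.49, 293.98) c2=(510.87, 180.42) c3=(336.38, 174.80)

Intrinsics K: fx=887.9, fy=577.8, cx=327.1, cy=256.5
Marker side s = 0.242 m; corners in marker frame (Z=0):
  M0 = (-0.1210, +0.1210, 0)
  M1 = (+0.1210, +0.1210, 0)
  M2 = (+0.1210, -0.1210, 0)
  M3 = (-0.1210, -0.1210, 0)
rvec = (-0.1277, 0.0233, 0.0549), |rvec| = θ = 0.14094 rad = 8.075°
Rodrigues: sinθ=0.14047, 1−cosθ=0.00992; R = I + sinθ·[k]× + (1−cosθ)·[k]×²:
    [+0.99822 -0.05620 +0.01972]
    [+0.05323 +0.99036 +0.12792]
    [-0.02672 -0.12664 +0.99159]
t = (0.1269, -0.0485, 1.2175) m
M0: Pc = R·M0+t = (-0.00069, +0.06489, +1.20541); u = 887.9·(-0.00069)/1.20541 + 327.1 = 326.5948, v = 577.8·(+0.06489)/1.20541 + 256.5 = 287.6052
M1: Pc = R·M1+t = (+0.24088, +0.07777, +1.19894); u = 887.9·(+0.24088)/1.19894 + 327.1 = 505.4916, v = 577.8·(+0.07777)/1.19894 + 256.5 = 293.9813
M2: Pc = R·M2+t = (+0.25449, -0.16189, +1.22959); u = 887.9·(+0.25449)/1.22959 + 327.1 = 510.8669, v = 577.8·(-0.16189)/1.22959 + 256.5 = 180.4250
M3: Pc = R·M3+t = (+0.01292, -0.17477, +1.23606); u = 887.9·(+0.01292)/1.23606 + 327.1 = 336.3776, v = 577.8·(-0.17477)/1.23606 + 256.5 = 174.8011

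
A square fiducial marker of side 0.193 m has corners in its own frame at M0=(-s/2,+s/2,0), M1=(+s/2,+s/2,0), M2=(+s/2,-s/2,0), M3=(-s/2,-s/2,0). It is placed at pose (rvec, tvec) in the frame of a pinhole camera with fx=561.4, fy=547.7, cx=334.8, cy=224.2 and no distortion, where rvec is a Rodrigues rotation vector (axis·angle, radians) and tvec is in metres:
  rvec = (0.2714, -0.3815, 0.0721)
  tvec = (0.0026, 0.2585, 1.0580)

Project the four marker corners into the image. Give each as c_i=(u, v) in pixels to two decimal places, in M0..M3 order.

Intrinsics K: fx=561.4, fy=547.7, cx=334.8, cy=224.2
Marker side s = 0.193 m; corners in marker frame (Z=0):
  M0 = (-0.0965, +0.0965, 0)
  M1 = (+0.0965, +0.0965, 0)
  M2 = (+0.0965, -0.0965, 0)
  M3 = (-0.0965, -0.0965, 0)
rvec = (0.2714, -0.3815, 0.0721), |rvec| = θ = 0.47371 rad = 27.141°
Rodrigues: sinθ=0.45619, 1−cosθ=0.11012; R = I + sinθ·[k]× + (1−cosθ)·[k]×²:
    [+0.92603 -0.12024 -0.35779]
    [+0.01862 +0.96130 -0.27486]
    [+0.37699 +0.24787 +0.89243]
t = (0.0026, 0.2585, 1.0580) m
M0: Pc = R·M0+t = (-0.09837, +0.34947, +1.04554); u = 561.4·(-0.09837)/1.04554 + 334.8 = 281.9830, v = 547.7·(+0.34947)/1.04554 + 224.2 = 407.2672
M1: Pc = R·M1+t = (+0.08036, +0.35306, +1.11830); u = 561.4·(+0.08036)/1.11830 + 334.8 = 375.1409, v = 547.7·(+0.35306)/1.11830 + 224.2 = 397.1168
M2: Pc = R·M2+t = (+0.10357, +0.16753, +1.07046); u = 561.4·(+0.10357)/1.07046 + 334.8 = 389.1144, v = 547.7·(+0.16753)/1.07046 + 224.2 = 309.9173
M3: Pc = R·M3+t = (-0.07516, +0.16394, +0.99770); u = 561.4·(-0.07516)/0.99770 + 334.8 = 292.5089, v = 547.7·(+0.16394)/0.99770 + 224.2 = 314.1951

c0=(281.98, 407.27) c1=(375.14, 397.12) c2=(389.11, 309.92) c3=(292.51, 314.20)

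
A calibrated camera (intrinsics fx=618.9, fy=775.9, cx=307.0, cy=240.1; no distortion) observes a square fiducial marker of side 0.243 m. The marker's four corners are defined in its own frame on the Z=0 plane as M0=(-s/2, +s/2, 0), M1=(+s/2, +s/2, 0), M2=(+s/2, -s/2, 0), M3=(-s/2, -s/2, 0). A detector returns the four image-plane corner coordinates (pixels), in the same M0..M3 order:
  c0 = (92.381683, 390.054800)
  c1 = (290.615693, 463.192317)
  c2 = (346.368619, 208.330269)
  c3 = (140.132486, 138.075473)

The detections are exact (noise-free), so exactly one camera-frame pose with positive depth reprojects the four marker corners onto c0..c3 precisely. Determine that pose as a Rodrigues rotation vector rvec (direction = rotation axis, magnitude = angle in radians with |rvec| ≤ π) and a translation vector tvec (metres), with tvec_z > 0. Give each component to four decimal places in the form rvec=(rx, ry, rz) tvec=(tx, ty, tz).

rvec=(0.0912, 0.0745, 0.2654) tvec=(-0.1044, 0.0563, 0.7092)

Intrinsics K: fx=618.9, fy=775.9, cx=307.0, cy=240.1
Marker side s = 0.243 m; corners in marker frame (Z=0):
  M0 = (-0.1215, +0.1215, 0)
  M1 = (+0.1215, +0.1215, 0)
  M2 = (+0.1215, -0.1215, 0)
  M3 = (-0.1215, -0.1215, 0)
Detected image corners:
  c0 = (92.381683, 390.054800) px
  c1 = (290.615693, 463.192317) px
  c2 = (346.368619, 208.330269) px
  c3 = (140.132486, 138.075473) px
Planar DLT: solve 8×8 A·h = b for H (H[2,2]=1):
  H  [+813.13506 -182.21933 +215.86830]
  H  [+269.17208 +1085.00980 +301.70164]
  H  [-0.08661 +0.14067 +1.00000]
B = K⁻¹H; ‖b₁‖=1.409991, ‖b₂‖=1.409991; λ = 2/(‖b₁‖+‖b₂‖) = 0.709224, sign → tz>0 ⇒ λ=+0.709224
r₁ = λ·B[:,0] = (+0.96228,+0.26505,-0.06143); r₂ = λ·B[:,1] = (-0.25830,+0.96090,+0.09977)
r₃ = r₁×r₂ = (+0.08547,-0.08014,+0.99311); SVD([r₁ r₂ r₃]) → R = UVᵀ:
  R  [+0.96228 -0.25830 +0.08547]
  R  [+0.26505 +0.96090 -0.08014]
  R  [-0.06143 +0.09977 +0.99311]
t = (-0.10443, +0.05631, +0.70922) m
tr R = 2.916289; θ = arccos((tr R − 1)/2) = 0.290348 rad = 16.636°
axis k = ((R−Rᵀ)₃₂, (R−Rᵀ)₁₃, (R−Rᵀ)₂₁) / (2 sinθ) = (+0.314202, +0.256548, +0.914035)
rvec = θ·k = (+0.091228, +0.074488, +0.265388)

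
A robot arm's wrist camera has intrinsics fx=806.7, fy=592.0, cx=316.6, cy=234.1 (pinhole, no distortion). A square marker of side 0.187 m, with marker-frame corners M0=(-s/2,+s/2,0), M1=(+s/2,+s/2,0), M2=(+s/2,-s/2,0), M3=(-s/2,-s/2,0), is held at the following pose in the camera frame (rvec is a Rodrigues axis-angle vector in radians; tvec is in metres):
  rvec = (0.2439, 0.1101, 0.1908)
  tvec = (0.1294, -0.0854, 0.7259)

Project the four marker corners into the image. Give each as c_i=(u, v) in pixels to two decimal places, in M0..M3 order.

c0=(339.90, 222.29) c1=(539.00, 252.01) c2=(591.77, 101.40) c3=(378.39, 73.10)

Intrinsics K: fx=806.7, fy=592.0, cx=316.6, cy=234.1
Marker side s = 0.187 m; corners in marker frame (Z=0):
  M0 = (-0.0935, +0.0935, 0)
  M1 = (+0.0935, +0.0935, 0)
  M2 = (+0.0935, -0.0935, 0)
  M3 = (-0.0935, -0.0935, 0)
rvec = (0.2439, 0.1101, 0.1908), |rvec| = θ = 0.32865 rad = 18.831°
Rodrigues: sinθ=0.32277, 1−cosθ=0.05352; R = I + sinθ·[k]× + (1−cosθ)·[k]×²:
    [+0.97595 -0.17408 +0.13119]
    [+0.20069 +0.95248 -0.22912]
    [-0.08507 +0.24994 +0.96452]
t = (0.1294, -0.0854, 0.7259) m
M0: Pc = R·M0+t = (+0.02187, -0.01511, +0.75722); u = 806.7·(+0.02187)/0.75722 + 316.6 = 339.9011, v = 592.0·(-0.01511)/0.75722 + 234.1 = 222.2891
M1: Pc = R·M1+t = (+0.20438, +0.02242, +0.74132); u = 806.7·(+0.20438)/0.74132 + 316.6 = 539.0015, v = 592.0·(+0.02242)/0.74132 + 234.1 = 252.0056
M2: Pc = R·M2+t = (+0.23693, -0.15569, +0.69458); u = 806.7·(+0.23693)/0.69458 + 316.6 = 591.7746, v = 592.0·(-0.15569)/0.69458 + 234.1 = 101.4003
M3: Pc = R·M3+t = (+0.05442, -0.19322, +0.71048); u = 806.7·(+0.05442)/0.71048 + 316.6 = 378.3948, v = 592.0·(-0.19322)/0.71048 + 234.1 = 73.1010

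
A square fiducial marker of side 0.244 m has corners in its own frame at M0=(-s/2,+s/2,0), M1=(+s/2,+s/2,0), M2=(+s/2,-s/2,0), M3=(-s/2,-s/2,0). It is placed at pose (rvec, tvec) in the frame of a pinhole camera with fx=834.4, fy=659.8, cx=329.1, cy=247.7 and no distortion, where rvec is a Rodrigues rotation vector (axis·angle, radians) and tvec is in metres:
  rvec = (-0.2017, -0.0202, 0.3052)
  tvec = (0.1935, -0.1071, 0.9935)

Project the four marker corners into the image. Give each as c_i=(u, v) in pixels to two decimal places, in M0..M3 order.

Intrinsics K: fx=834.4, fy=659.8, cx=329.1, cy=247.7
Marker side s = 0.244 m; corners in marker frame (Z=0):
  M0 = (-0.1220, +0.1220, 0)
  M1 = (+0.1220, +0.1220, 0)
  M2 = (+0.1220, -0.1220, 0)
  M3 = (-0.1220, -0.1220, 0)
rvec = (-0.2017, -0.0202, 0.3052), |rvec| = θ = 0.36639 rad = 20.992°
Rodrigues: sinθ=0.35824, 1−cosθ=0.06637; R = I + sinθ·[k]× + (1−cosθ)·[k]×²:
    [+0.95374 -0.29640 -0.05019]
    [+0.30043 +0.93383 +0.19417]
    [-0.01069 -0.20027 +0.97968]
t = (0.1935, -0.1071, 0.9935) m
M0: Pc = R·M0+t = (+0.04098, -0.02983, +0.97037); u = 834.4·(+0.04098)/0.97037 + 329.1 = 364.3396, v = 659.8·(-0.02983)/0.97037 + 247.7 = 227.4203
M1: Pc = R·M1+t = (+0.27370, +0.04348, +0.96776); u = 834.4·(+0.27370)/0.96776 + 329.1 = 565.0786, v = 659.8·(+0.04348)/0.96776 + 247.7 = 277.3437
M2: Pc = R·M2+t = (+0.34602, -0.18437, +1.01663); u = 834.4·(+0.34602)/1.01663 + 329.1 = 613.0948, v = 659.8·(-0.18437)/1.01663 + 247.7 = 128.0395
M3: Pc = R·M3+t = (+0.11330, -0.25768, +1.01924); u = 834.4·(+0.11330)/1.01924 + 329.1 = 421.8570, v = 659.8·(-0.25768)/1.01924 + 247.7 = 80.8915

c0=(364.34, 227.42) c1=(565.08, 277.34) c2=(613.09, 128.04) c3=(421.86, 80.89)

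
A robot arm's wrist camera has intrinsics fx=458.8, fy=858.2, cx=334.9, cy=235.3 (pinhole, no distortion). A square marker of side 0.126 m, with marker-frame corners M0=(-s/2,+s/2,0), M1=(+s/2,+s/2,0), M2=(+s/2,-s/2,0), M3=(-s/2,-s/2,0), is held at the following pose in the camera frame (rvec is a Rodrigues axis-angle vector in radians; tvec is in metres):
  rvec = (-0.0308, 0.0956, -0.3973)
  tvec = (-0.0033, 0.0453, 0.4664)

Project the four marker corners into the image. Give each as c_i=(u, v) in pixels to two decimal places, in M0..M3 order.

c0=(298.82, 469.24) c1=(413.82, 383.27) c2=(364.83, 166.51) c3=(252.44, 256.37)

Intrinsics K: fx=458.8, fy=858.2, cx=334.9, cy=235.3
Marker side s = 0.126 m; corners in marker frame (Z=0):
  M0 = (-0.0630, +0.0630, 0)
  M1 = (+0.0630, +0.0630, 0)
  M2 = (+0.0630, -0.0630, 0)
  M3 = (-0.0630, -0.0630, 0)
rvec = (-0.0308, 0.0956, -0.3973), |rvec| = θ = 0.40980 rad = 23.480°
Rodrigues: sinθ=0.39843, 1−cosθ=0.08280; R = I + sinθ·[k]× + (1−cosθ)·[k]×²:
    [+0.91767 +0.38482 +0.09898]
    [-0.38772 +0.92171 +0.01122]
    [-0.08691 -0.04867 +0.99503]
t = (-0.0033, 0.0453, 0.4664) m
M0: Pc = R·M0+t = (-0.03687, +0.12779, +0.46881); u = 458.8·(-0.03687)/0.46881 + 334.9 = 298.8178, v = 858.2·(+0.12779)/0.46881 + 235.3 = 469.2395
M1: Pc = R·M1+t = (+0.07876, +0.07894, +0.45786); u = 458.8·(+0.07876)/0.45786 + 334.9 = 413.8189, v = 858.2·(+0.07894)/0.45786 + 235.3 = 383.2652
M2: Pc = R·M2+t = (+0.03027, -0.03719, +0.46399); u = 458.8·(+0.03027)/0.46399 + 334.9 = 364.8308, v = 858.2·(-0.03719)/0.46399 + 235.3 = 166.5054
M3: Pc = R·M3+t = (-0.08536, +0.01166, +0.47494); u = 458.8·(-0.08536)/0.47494 + 334.9 = 252.4442, v = 858.2·(+0.01166)/0.47494 + 235.3 = 256.3675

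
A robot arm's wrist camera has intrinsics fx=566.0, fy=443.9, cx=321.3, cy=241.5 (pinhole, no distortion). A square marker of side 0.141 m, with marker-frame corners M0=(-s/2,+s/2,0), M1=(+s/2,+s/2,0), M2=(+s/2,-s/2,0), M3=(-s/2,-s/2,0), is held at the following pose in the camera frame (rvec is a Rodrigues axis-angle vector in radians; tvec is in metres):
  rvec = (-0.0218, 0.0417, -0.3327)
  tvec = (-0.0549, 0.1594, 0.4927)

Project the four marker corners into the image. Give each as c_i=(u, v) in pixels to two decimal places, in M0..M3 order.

c0=(208.30, 465.61) c1=(361.49, 426.10) c2=(308.29, 304.41) c3=(156.89, 344.89)

Intrinsics K: fx=566.0, fy=443.9, cx=321.3, cy=241.5
Marker side s = 0.141 m; corners in marker frame (Z=0):
  M0 = (-0.0705, +0.0705, 0)
  M1 = (+0.0705, +0.0705, 0)
  M2 = (+0.0705, -0.0705, 0)
  M3 = (-0.0705, -0.0705, 0)
rvec = (-0.0218, 0.0417, -0.3327), |rvec| = θ = 0.33601 rad = 19.252°
Rodrigues: sinθ=0.32972, 1−cosθ=0.05592; R = I + sinθ·[k]× + (1−cosθ)·[k]×²:
    [+0.94431 +0.32602 +0.04451]
    [-0.32693 +0.94494 +0.01452]
    [-0.03733 -0.02826 +0.99890]
t = (-0.0549, 0.1594, 0.4927) m
M0: Pc = R·M0+t = (-0.09849, +0.24907, +0.49334); u = 566.0·(-0.09849)/0.49334 + 321.3 = 208.3048, v = 443.9·(+0.24907)/0.49334 + 241.5 = 465.6067
M1: Pc = R·M1+t = (+0.03466, +0.20297, +0.48808); u = 566.0·(+0.03466)/0.48808 + 321.3 = 361.4923, v = 443.9·(+0.20297)/0.48808 + 241.5 = 426.0991
M2: Pc = R·M2+t = (-0.01131, +0.06973, +0.49206); u = 566.0·(-0.01131)/0.49206 + 321.3 = 308.2897, v = 443.9·(+0.06973)/0.49206 + 241.5 = 304.4084
M3: Pc = R·M3+t = (-0.14446, +0.11583, +0.49732); u = 566.0·(-0.14446)/0.49732 + 321.3 = 156.8928, v = 443.9·(+0.11583)/0.49732 + 241.5 = 344.8872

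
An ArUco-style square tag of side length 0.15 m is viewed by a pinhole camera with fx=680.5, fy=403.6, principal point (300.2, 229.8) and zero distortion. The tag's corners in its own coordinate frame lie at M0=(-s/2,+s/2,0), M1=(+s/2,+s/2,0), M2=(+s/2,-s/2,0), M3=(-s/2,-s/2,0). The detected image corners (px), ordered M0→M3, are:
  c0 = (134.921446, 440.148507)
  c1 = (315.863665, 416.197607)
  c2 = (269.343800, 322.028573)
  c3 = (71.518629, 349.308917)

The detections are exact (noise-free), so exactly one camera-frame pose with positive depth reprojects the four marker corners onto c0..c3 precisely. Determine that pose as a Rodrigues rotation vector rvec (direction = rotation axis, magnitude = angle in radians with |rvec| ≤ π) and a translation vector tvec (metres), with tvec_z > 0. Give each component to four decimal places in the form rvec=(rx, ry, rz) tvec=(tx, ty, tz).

Intrinsics K: fx=680.5, fy=403.6, cx=300.2, cy=229.8
Marker side s = 0.15 m; corners in marker frame (Z=0):
  M0 = (-0.0750, +0.0750, 0)
  M1 = (+0.0750, +0.0750, 0)
  M2 = (+0.0750, -0.0750, 0)
  M3 = (-0.0750, -0.0750, 0)
Detected image corners:
  c0 = (134.921446, 440.148507) px
  c1 = (315.863665, 416.197607) px
  c2 = (269.343800, 322.028573) px
  c3 = (71.518629, 349.308917) px
Planar DLT: solve 8×8 A·h = b for H (H[2,2]=1):
  H  [+1246.15590 +488.33213 +198.68303]
  H  [-196.90562 +851.35061 +384.11977]
  H  [-0.06977 +0.61456 +1.00000]
B = K⁻¹H; ‖b₁‖=1.916455, ‖b₂‖=1.916455; λ = 2/(‖b₁‖+‖b₂‖) = 0.521797, sign → tz>0 ⇒ λ=+0.521797
r₁ = λ·B[:,0] = (+0.97159,-0.23384,-0.03641); r₂ = λ·B[:,1] = (+0.23298,+0.91809,+0.32068)
r₃ = r₁×r₂ = (-0.04156,-0.32005,+0.94649); SVD([r₁ r₂ r₃]) → R = UVᵀ:
  R  [+0.97159 +0.23298 -0.04156]
  R  [-0.23384 +0.91809 -0.32005]
  R  [-0.03641 +0.32068 +0.94649]
t = (-0.07784, +0.19951, +0.52180) m
tr R = 2.836171; θ = arccos((tr R − 1)/2) = 0.407573 rad = 23.352°
axis k = ((R−Rᵀ)₃₂, (R−Rᵀ)₁₃, (R−Rᵀ)₂₁) / (2 sinθ) = (+0.808213, -0.006507, -0.588854)
rvec = θ·k = (+0.329406, -0.002652, -0.240001)

rvec=(0.3294, -0.0027, -0.2400) tvec=(-0.0778, 0.1995, 0.5218)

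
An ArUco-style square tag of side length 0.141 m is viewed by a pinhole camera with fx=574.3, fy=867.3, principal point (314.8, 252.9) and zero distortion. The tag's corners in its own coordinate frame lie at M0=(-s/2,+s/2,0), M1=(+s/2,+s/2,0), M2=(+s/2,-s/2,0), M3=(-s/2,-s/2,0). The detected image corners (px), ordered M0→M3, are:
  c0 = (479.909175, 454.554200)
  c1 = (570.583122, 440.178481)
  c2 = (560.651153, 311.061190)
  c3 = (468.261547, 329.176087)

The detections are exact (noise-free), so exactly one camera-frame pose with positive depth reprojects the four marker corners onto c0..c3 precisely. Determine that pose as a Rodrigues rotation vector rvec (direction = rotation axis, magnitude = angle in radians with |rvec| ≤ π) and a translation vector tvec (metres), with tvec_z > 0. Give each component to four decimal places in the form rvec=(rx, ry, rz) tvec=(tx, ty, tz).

Intrinsics K: fx=574.3, fy=867.3, cx=314.8, cy=252.9
Marker side s = 0.141 m; corners in marker frame (Z=0):
  M0 = (-0.0705, +0.0705, 0)
  M1 = (+0.0705, +0.0705, 0)
  M2 = (+0.0705, -0.0705, 0)
  M3 = (-0.0705, -0.0705, 0)
Detected image corners:
  c0 = (479.909175, 454.554200) px
  c1 = (570.583122, 440.178481) px
  c2 = (560.651153, 311.061190) px
  c3 = (468.261547, 329.176087) px
Planar DLT: solve 8×8 A·h = b for H (H[2,2]=1):
  H  [+551.05372 +157.26795 +519.30177]
  H  [-187.44176 +961.83378 +384.54649]
  H  [-0.18859 +0.15517 +1.00000]
B = K⁻¹H; ‖b₁‖=1.091461, ‖b₂‖=1.091461; λ = 2/(‖b₁‖+‖b₂‖) = 0.916203, sign → tz>0 ⇒ λ=+0.916203
r₁ = λ·B[:,0] = (+0.97383,-0.14763,-0.17279); r₂ = λ·B[:,1] = (+0.17297,+0.97461,+0.14216)
r₃ = r₁×r₂ = (+0.14742,-0.16833,+0.97464); SVD([r₁ r₂ r₃]) → R = UVᵀ:
  R  [+0.97383 +0.17297 +0.14742]
  R  [-0.14763 +0.97461 -0.16833]
  R  [-0.17279 +0.14216 +0.97464]
t = (+0.32625, +0.13907, +0.91620) m
tr R = 2.923091; θ = arccos((tr R − 1)/2) = 0.278222 rad = 15.941°
axis k = ((R−Rᵀ)₃₂, (R−Rᵀ)₁₃, (R−Rᵀ)₂₁) / (2 sinθ) = (+0.565265, +0.582947, -0.583650)
rvec = θ·k = (+0.157269, +0.162189, -0.162384)

rvec=(0.1573, 0.1622, -0.1624) tvec=(0.3262, 0.1391, 0.9162)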